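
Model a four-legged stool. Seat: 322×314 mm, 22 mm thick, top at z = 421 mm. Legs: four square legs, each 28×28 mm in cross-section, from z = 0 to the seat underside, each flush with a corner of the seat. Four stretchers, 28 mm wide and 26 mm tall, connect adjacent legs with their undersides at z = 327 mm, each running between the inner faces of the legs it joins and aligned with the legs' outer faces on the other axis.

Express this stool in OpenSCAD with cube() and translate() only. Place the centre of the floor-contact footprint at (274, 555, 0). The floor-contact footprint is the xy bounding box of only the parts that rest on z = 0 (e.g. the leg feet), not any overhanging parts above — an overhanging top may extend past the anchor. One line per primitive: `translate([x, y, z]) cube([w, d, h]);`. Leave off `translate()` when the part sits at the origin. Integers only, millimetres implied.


translate([113, 398, 399]) cube([322, 314, 22]);
translate([113, 398, 0]) cube([28, 28, 399]);
translate([407, 398, 0]) cube([28, 28, 399]);
translate([113, 684, 0]) cube([28, 28, 399]);
translate([407, 684, 0]) cube([28, 28, 399]);
translate([141, 398, 327]) cube([266, 28, 26]);
translate([141, 684, 327]) cube([266, 28, 26]);
translate([113, 426, 327]) cube([28, 258, 26]);
translate([407, 426, 327]) cube([28, 258, 26]);


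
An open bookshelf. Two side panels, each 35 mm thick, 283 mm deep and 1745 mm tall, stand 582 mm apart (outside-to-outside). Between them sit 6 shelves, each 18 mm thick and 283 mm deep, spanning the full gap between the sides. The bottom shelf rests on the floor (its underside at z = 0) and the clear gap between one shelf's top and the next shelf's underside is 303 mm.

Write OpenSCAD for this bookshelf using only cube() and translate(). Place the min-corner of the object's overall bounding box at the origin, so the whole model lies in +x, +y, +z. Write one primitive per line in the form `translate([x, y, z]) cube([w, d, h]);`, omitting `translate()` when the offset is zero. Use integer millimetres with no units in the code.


cube([35, 283, 1745]);
translate([547, 0, 0]) cube([35, 283, 1745]);
translate([35, 0, 0]) cube([512, 283, 18]);
translate([35, 0, 321]) cube([512, 283, 18]);
translate([35, 0, 642]) cube([512, 283, 18]);
translate([35, 0, 963]) cube([512, 283, 18]);
translate([35, 0, 1284]) cube([512, 283, 18]);
translate([35, 0, 1605]) cube([512, 283, 18]);


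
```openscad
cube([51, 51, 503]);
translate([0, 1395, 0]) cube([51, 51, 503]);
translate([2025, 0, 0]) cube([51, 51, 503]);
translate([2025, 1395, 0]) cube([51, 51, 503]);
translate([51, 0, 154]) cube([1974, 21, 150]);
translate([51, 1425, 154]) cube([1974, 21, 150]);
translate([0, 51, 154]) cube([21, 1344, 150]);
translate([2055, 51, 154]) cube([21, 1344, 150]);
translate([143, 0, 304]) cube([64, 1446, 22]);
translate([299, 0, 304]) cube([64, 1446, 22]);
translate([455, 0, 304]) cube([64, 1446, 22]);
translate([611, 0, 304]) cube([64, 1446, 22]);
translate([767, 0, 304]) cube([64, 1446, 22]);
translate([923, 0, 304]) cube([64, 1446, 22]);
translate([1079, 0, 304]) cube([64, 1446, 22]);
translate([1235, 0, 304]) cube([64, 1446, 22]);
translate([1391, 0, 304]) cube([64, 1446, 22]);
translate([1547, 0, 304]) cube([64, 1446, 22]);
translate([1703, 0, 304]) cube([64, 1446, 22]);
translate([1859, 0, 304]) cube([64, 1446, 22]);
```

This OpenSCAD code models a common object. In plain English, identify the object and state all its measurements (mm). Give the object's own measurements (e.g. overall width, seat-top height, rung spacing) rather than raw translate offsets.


A bed frame 2076 mm long (x) by 1446 mm wide (y). Four 51×51 mm corner posts, 503 mm tall, at the corners of the footprint. Four rails of 21 mm thickness and 150 mm height run between adjacent posts with their undersides at z = 154 mm, their outer faces flush with the outside of the frame (the two x-running rails run between the posts' inner faces; the two y-running rails run between the posts' inner faces). 12 slats, each 64 mm wide (x) and 22 mm thick, lie across the top of the two x-running rails, running the full 1446 mm width of the frame in y; along x they sit between the end posts with a 92 mm gap after the −x posts and between neighbouring slats, leaving 102 mm before the +x posts.


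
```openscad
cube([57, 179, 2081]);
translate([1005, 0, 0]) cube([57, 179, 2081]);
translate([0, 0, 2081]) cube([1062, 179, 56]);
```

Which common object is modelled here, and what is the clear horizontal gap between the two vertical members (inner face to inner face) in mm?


A door frame. The clear opening width is 948 mm.

Two 2081 mm tall posts with a header on top — a door frame. The left jamb is 57 mm wide at x = 0; the right jamb starts at x = 1005. The clear opening is 1005 − 57 = 948 mm.


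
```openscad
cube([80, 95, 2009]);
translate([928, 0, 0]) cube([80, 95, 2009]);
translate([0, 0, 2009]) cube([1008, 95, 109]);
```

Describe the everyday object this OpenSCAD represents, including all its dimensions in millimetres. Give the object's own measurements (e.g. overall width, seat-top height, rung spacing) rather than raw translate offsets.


A door frame. The clear opening is 848 mm wide and 2009 mm high. Two 80 mm wide jambs, 95 mm deep, stand either side of the opening from the floor to the top of the opening. A 109 mm thick head sits across the top of both jambs, spanning the full outside width of the frame.


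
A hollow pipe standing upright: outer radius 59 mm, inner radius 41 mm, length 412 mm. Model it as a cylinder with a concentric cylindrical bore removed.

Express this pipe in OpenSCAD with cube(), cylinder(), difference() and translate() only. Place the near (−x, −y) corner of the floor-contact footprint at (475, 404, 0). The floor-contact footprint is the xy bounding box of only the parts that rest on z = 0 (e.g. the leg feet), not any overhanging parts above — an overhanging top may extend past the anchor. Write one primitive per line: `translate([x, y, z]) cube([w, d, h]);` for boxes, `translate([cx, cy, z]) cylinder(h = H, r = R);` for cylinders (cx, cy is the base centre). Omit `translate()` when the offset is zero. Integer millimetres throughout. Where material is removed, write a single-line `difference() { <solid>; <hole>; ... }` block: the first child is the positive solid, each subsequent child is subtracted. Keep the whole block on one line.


difference() { translate([534, 463, 0]) cylinder(h = 412, r = 59); translate([534, 463, 0]) cylinder(h = 412, r = 41); }


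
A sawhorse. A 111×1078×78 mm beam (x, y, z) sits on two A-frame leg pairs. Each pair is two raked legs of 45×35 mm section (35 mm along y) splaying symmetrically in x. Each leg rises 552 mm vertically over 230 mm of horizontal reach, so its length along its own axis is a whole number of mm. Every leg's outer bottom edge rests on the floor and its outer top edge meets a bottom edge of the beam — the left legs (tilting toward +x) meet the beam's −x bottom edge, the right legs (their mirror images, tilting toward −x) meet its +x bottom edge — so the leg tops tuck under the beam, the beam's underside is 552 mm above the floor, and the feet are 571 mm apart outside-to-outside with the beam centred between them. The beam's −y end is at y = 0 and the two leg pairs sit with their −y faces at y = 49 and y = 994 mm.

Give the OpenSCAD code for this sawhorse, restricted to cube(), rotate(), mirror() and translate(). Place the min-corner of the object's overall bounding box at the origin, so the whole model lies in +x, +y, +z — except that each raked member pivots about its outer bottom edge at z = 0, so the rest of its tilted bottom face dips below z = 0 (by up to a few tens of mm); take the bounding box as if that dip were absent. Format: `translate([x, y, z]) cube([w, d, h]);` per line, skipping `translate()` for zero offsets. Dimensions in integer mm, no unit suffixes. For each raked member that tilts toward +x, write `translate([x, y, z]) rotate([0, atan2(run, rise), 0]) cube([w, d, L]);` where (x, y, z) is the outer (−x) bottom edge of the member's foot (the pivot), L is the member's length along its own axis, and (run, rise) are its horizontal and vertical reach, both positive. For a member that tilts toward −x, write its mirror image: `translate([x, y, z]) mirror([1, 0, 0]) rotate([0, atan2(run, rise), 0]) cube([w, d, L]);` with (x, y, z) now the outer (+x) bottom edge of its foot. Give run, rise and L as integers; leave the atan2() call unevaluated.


// leg length = √(230² + 552²) = 598
// right-leg outer foot x = 2·230 + 111 = 571
// beam min-corner = (230, 0, 552)
translate([230, 0, 552]) cube([111, 1078, 78]);
translate([0, 49, 0]) rotate([0, atan2(230, 552), 0]) cube([45, 35, 598]);
translate([571, 49, 0]) mirror([1, 0, 0]) rotate([0, atan2(230, 552), 0]) cube([45, 35, 598]);
translate([0, 994, 0]) rotate([0, atan2(230, 552), 0]) cube([45, 35, 598]);
translate([571, 994, 0]) mirror([1, 0, 0]) rotate([0, atan2(230, 552), 0]) cube([45, 35, 598]);


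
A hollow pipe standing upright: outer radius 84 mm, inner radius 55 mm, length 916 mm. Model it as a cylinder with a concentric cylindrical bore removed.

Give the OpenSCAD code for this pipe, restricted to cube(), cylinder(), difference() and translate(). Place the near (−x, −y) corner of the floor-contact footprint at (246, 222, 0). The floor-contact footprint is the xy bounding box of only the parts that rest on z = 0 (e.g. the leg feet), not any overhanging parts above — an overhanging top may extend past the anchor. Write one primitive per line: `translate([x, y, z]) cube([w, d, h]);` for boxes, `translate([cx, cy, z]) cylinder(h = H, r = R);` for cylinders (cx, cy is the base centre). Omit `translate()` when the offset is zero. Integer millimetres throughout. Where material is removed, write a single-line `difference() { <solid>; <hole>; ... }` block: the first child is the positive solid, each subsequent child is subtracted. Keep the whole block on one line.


difference() { translate([330, 306, 0]) cylinder(h = 916, r = 84); translate([330, 306, 0]) cylinder(h = 916, r = 55); }


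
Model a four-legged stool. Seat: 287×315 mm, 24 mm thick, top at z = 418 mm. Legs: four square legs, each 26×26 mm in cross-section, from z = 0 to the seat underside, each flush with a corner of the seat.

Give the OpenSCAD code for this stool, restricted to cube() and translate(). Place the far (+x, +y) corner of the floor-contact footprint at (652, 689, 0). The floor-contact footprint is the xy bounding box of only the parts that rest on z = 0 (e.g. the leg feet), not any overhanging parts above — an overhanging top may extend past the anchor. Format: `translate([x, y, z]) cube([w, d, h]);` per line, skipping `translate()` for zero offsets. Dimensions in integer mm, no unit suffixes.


translate([365, 374, 394]) cube([287, 315, 24]);
translate([365, 374, 0]) cube([26, 26, 394]);
translate([626, 374, 0]) cube([26, 26, 394]);
translate([365, 663, 0]) cube([26, 26, 394]);
translate([626, 663, 0]) cube([26, 26, 394]);


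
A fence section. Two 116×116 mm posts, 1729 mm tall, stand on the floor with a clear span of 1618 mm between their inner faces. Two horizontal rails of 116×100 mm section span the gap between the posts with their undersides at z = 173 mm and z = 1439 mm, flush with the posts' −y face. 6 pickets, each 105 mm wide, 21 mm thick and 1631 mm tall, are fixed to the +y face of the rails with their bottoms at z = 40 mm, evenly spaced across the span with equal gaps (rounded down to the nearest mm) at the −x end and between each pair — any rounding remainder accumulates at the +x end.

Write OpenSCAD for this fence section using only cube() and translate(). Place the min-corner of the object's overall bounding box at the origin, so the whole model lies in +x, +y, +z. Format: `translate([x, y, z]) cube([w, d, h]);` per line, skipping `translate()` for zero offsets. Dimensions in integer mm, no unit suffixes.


cube([116, 116, 1729]);
translate([1734, 0, 0]) cube([116, 116, 1729]);
translate([116, 0, 173]) cube([1618, 116, 100]);
translate([116, 0, 1439]) cube([1618, 116, 100]);
translate([257, 116, 40]) cube([105, 21, 1631]);
translate([503, 116, 40]) cube([105, 21, 1631]);
translate([749, 116, 40]) cube([105, 21, 1631]);
translate([995, 116, 40]) cube([105, 21, 1631]);
translate([1241, 116, 40]) cube([105, 21, 1631]);
translate([1487, 116, 40]) cube([105, 21, 1631]);


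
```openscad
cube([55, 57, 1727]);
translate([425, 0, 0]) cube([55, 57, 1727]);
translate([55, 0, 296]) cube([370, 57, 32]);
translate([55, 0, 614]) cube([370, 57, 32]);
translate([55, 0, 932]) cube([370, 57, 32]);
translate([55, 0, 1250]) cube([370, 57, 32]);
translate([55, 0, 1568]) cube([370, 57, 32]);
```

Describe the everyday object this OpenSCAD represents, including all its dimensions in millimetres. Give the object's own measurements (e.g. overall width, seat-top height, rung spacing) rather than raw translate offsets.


A straight ladder. Two 55×57 mm vertical rails, 1727 mm tall, stand 480 mm apart (outside-to-outside) with their front faces coplanar on the −y side. 5 rungs, each 57 mm deep and 32 mm tall, span between the inner faces of the rails, front faces flush with the rails. The lowest rung's underside is at z = 296 mm and rungs are spaced 318 mm apart (underside to underside).


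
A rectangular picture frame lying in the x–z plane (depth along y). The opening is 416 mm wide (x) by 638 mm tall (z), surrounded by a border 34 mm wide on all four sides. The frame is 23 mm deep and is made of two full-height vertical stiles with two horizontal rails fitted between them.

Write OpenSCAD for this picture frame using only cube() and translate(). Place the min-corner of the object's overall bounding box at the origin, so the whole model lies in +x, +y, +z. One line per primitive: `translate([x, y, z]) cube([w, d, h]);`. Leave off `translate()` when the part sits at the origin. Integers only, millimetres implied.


cube([34, 23, 706]);
translate([450, 0, 0]) cube([34, 23, 706]);
translate([34, 0, 0]) cube([416, 23, 34]);
translate([34, 0, 672]) cube([416, 23, 34]);


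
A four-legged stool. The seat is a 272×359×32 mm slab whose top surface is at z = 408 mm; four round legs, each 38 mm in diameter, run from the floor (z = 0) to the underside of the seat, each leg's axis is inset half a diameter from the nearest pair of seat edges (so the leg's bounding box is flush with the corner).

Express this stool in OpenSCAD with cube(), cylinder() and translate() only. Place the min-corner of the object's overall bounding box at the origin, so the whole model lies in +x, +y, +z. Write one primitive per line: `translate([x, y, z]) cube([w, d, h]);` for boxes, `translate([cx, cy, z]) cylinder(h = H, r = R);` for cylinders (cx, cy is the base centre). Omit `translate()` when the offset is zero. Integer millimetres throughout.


translate([0, 0, 376]) cube([272, 359, 32]);
translate([19, 19, 0]) cylinder(h = 376, r = 19);
translate([253, 19, 0]) cylinder(h = 376, r = 19);
translate([19, 340, 0]) cylinder(h = 376, r = 19);
translate([253, 340, 0]) cylinder(h = 376, r = 19);


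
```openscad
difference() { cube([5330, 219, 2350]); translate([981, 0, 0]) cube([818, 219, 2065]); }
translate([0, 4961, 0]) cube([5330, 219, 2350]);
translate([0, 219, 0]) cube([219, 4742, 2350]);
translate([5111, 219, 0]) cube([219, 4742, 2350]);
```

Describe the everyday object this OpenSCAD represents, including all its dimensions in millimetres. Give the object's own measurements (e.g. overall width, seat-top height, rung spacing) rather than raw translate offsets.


A single room: four walls, each 2350 mm tall and 219 mm thick, enclosing an outside footprint 5330×5180 mm (x × y), no floor or roof. The front and back walls (−y and +y sides) run the full x-width; the side walls fit between their inner faces. A door opening 818 mm wide and 2065 mm tall is cut through the front wall from the floor up, its −x edge 981 mm from the wall's −x end.


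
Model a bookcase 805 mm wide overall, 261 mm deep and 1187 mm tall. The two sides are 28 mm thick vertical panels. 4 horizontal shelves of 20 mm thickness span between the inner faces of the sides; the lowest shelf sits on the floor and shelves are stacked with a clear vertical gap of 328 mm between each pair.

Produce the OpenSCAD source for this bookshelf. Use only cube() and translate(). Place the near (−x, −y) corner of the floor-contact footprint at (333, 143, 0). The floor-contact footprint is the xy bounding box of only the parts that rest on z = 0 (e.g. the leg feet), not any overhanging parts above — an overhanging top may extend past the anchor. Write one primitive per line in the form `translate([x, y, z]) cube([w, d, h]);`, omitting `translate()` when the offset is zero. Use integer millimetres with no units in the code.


translate([333, 143, 0]) cube([28, 261, 1187]);
translate([1110, 143, 0]) cube([28, 261, 1187]);
translate([361, 143, 0]) cube([749, 261, 20]);
translate([361, 143, 348]) cube([749, 261, 20]);
translate([361, 143, 696]) cube([749, 261, 20]);
translate([361, 143, 1044]) cube([749, 261, 20]);


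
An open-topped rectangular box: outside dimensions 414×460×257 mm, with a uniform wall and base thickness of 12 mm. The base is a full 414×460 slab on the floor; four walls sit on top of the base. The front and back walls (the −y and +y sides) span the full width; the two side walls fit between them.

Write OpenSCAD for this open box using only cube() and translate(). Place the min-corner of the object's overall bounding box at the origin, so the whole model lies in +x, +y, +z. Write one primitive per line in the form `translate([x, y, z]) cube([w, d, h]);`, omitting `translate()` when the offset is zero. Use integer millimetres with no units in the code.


cube([414, 460, 12]);
translate([0, 0, 12]) cube([414, 12, 245]);
translate([0, 448, 12]) cube([414, 12, 245]);
translate([0, 12, 12]) cube([12, 436, 245]);
translate([402, 12, 12]) cube([12, 436, 245]);


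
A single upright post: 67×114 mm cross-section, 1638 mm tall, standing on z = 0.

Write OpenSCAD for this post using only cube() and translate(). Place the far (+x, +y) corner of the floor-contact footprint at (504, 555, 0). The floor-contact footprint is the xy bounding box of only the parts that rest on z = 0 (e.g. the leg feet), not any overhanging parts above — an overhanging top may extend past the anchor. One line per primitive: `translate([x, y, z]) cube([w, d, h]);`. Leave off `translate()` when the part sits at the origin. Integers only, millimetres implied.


translate([437, 441, 0]) cube([67, 114, 1638]);


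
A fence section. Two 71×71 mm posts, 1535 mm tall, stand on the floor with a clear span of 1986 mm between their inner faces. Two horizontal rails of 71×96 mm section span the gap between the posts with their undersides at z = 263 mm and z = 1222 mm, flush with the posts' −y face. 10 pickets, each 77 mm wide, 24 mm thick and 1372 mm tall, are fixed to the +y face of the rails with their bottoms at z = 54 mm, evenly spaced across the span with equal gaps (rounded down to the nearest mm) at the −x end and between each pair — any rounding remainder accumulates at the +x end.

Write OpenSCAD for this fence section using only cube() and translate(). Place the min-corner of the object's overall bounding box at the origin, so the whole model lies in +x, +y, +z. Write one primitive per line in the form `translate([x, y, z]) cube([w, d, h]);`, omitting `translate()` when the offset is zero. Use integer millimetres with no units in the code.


cube([71, 71, 1535]);
translate([2057, 0, 0]) cube([71, 71, 1535]);
translate([71, 0, 263]) cube([1986, 71, 96]);
translate([71, 0, 1222]) cube([1986, 71, 96]);
translate([181, 71, 54]) cube([77, 24, 1372]);
translate([368, 71, 54]) cube([77, 24, 1372]);
translate([555, 71, 54]) cube([77, 24, 1372]);
translate([742, 71, 54]) cube([77, 24, 1372]);
translate([929, 71, 54]) cube([77, 24, 1372]);
translate([1116, 71, 54]) cube([77, 24, 1372]);
translate([1303, 71, 54]) cube([77, 24, 1372]);
translate([1490, 71, 54]) cube([77, 24, 1372]);
translate([1677, 71, 54]) cube([77, 24, 1372]);
translate([1864, 71, 54]) cube([77, 24, 1372]);


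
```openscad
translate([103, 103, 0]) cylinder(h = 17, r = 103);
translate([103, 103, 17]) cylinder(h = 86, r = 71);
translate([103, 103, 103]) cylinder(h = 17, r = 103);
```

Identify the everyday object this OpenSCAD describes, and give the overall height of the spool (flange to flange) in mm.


A spool. The overall height is 120 mm.

Three coaxial cylinders, large–small–large — a spool. Two 17 mm flanges and a 86 mm core give 17 + 86 + 17 = 120 mm.


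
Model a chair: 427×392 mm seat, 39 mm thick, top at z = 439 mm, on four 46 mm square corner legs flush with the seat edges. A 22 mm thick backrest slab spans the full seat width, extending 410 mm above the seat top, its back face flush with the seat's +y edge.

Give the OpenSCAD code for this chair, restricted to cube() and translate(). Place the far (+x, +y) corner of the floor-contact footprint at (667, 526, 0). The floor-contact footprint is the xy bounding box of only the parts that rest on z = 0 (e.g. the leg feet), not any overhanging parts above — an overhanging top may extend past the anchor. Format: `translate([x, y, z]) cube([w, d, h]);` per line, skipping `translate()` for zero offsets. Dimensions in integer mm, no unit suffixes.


translate([240, 134, 400]) cube([427, 392, 39]);
translate([240, 134, 0]) cube([46, 46, 400]);
translate([621, 134, 0]) cube([46, 46, 400]);
translate([240, 480, 0]) cube([46, 46, 400]);
translate([621, 480, 0]) cube([46, 46, 400]);
translate([240, 504, 439]) cube([427, 22, 410]);


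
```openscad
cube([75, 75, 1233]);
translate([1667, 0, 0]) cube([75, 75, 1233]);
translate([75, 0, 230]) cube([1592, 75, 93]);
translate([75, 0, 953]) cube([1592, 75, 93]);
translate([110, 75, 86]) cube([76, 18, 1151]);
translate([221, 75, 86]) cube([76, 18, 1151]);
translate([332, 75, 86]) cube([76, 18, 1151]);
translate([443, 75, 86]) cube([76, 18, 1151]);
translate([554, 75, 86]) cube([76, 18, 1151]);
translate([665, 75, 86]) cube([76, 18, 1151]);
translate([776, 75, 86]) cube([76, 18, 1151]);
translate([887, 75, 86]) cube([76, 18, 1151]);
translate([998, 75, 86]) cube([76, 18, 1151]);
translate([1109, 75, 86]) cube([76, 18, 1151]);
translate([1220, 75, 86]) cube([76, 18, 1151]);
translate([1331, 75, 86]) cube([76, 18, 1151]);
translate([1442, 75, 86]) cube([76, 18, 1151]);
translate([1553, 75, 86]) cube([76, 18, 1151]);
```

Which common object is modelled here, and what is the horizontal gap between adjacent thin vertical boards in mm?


A fence section. The picket gap is 35 mm.

Two posts, two rails, 14 pickets — a fence section. Span 1592 mm holds 14 pickets of 76 mm with 15 equal gaps: ⌊(1592 − 14·76) / 15⌋ = 35 mm.


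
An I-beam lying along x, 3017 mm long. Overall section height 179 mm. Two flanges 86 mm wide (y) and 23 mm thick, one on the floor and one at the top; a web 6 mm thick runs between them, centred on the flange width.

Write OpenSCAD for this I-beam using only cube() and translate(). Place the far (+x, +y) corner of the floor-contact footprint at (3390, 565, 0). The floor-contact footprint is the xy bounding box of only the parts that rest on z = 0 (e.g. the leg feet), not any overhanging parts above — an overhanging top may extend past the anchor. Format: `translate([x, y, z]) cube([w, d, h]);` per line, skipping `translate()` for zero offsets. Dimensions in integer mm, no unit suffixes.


translate([373, 479, 0]) cube([3017, 86, 23]);
translate([373, 519, 23]) cube([3017, 6, 133]);
translate([373, 479, 156]) cube([3017, 86, 23]);


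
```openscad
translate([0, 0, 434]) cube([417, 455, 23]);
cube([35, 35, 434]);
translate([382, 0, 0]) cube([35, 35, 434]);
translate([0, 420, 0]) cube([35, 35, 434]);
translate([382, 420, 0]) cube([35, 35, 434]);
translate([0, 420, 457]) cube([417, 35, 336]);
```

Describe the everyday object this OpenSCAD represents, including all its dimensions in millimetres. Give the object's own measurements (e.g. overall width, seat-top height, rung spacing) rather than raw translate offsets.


A chair. The seat is a 417×455×23 mm slab with its top at z = 457 mm, on four 35×35 mm corner legs (flush with the seat edges, standing on z = 0). A flat backrest 35 mm thick, 336 mm tall, spans the full seat width and rises from the seat top along its +y edge, rear face flush with the rear of the seat.


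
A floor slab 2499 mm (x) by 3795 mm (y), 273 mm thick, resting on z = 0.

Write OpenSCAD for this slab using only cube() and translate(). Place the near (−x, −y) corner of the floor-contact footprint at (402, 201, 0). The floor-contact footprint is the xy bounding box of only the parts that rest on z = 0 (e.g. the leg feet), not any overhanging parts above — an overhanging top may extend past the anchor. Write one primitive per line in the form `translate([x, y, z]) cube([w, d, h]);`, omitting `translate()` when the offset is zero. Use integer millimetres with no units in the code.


translate([402, 201, 0]) cube([2499, 3795, 273]);


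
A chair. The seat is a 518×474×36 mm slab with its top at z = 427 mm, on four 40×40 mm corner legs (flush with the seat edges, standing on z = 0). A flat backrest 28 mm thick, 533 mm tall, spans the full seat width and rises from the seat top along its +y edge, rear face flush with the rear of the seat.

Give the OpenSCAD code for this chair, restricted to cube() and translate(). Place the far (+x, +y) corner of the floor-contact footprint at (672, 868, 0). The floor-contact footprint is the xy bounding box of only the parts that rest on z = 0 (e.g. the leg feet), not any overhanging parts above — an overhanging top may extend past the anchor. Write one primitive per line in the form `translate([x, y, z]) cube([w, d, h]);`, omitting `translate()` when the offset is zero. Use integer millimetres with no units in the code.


translate([154, 394, 391]) cube([518, 474, 36]);
translate([154, 394, 0]) cube([40, 40, 391]);
translate([632, 394, 0]) cube([40, 40, 391]);
translate([154, 828, 0]) cube([40, 40, 391]);
translate([632, 828, 0]) cube([40, 40, 391]);
translate([154, 840, 427]) cube([518, 28, 533]);


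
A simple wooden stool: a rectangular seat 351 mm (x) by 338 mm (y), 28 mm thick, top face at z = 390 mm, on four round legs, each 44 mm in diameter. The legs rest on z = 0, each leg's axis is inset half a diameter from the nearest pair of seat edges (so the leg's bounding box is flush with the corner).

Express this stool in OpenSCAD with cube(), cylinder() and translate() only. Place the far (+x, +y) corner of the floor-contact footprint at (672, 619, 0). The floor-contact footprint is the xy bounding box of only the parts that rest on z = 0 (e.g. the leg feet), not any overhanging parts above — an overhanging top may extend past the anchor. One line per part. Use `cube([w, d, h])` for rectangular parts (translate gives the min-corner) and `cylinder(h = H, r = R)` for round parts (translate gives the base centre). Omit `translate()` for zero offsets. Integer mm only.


// leg_h = 390 - 28 = 362
translate([321, 281, 362]) cube([351, 338, 28]);
translate([343, 303, 0]) cylinder(h = 362, r = 22);
translate([650, 303, 0]) cylinder(h = 362, r = 22);
translate([343, 597, 0]) cylinder(h = 362, r = 22);
translate([650, 597, 0]) cylinder(h = 362, r = 22);


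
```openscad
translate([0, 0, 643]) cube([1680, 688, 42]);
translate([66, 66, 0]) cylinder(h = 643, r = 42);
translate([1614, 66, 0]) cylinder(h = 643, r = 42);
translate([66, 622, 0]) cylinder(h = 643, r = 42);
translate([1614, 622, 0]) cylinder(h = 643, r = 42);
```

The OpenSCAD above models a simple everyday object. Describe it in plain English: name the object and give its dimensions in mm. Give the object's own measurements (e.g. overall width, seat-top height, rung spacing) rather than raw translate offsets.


A table: top 1680 mm (x) × 688 mm (y), 42 mm thick, upper face at z = 685 mm, on four round legs of 84 mm diameter, each leg's bounding box inset 24 mm from the nearest pair of top edges from z = 0 to the bottom of the top.


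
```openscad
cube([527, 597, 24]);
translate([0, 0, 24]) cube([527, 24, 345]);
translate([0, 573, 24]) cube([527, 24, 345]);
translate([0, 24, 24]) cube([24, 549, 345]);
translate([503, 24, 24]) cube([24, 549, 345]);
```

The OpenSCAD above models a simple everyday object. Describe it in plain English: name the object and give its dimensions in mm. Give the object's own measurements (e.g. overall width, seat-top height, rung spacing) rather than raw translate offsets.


An open-topped rectangular box: outside dimensions 527×597×369 mm, with a uniform wall and base thickness of 24 mm. The base is a full 527×597 slab on the floor; four walls sit on top of the base. The front and back walls (the −y and +y sides) span the full width; the two side walls fit between them.


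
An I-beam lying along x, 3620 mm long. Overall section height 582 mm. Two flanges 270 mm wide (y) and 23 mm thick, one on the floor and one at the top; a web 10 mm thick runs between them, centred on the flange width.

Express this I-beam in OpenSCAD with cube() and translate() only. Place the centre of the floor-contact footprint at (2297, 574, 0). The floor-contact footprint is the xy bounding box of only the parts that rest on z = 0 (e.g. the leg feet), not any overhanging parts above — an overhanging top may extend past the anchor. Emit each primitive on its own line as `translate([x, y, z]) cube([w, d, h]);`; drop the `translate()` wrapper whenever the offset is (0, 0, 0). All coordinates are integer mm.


translate([487, 439, 0]) cube([3620, 270, 23]);
translate([487, 569, 23]) cube([3620, 10, 536]);
translate([487, 439, 559]) cube([3620, 270, 23]);


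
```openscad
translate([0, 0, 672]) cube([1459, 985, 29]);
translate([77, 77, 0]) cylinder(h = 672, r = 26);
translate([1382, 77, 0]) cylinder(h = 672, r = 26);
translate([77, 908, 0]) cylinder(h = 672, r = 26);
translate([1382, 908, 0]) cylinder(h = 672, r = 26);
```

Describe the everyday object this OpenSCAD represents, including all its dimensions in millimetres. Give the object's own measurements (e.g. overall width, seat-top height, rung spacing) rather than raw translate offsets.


A table: top 1459 mm (x) × 985 mm (y), 29 mm thick, upper face at z = 701 mm, on four round legs of 52 mm diameter, each leg's bounding box inset 51 mm from the nearest pair of top edges from z = 0 to the bottom of the top.


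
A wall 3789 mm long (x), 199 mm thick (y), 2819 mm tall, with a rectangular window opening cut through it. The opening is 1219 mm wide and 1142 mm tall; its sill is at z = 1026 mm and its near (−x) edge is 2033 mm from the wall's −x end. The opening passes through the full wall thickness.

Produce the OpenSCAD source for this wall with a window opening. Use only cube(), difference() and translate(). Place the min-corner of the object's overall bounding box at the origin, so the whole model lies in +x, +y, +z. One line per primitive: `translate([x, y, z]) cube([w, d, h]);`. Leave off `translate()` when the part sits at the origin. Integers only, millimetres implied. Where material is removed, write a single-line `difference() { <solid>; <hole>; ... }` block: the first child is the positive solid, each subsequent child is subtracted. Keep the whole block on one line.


difference() { cube([3789, 199, 2819]); translate([2033, 0, 1026]) cube([1219, 199, 1142]); }


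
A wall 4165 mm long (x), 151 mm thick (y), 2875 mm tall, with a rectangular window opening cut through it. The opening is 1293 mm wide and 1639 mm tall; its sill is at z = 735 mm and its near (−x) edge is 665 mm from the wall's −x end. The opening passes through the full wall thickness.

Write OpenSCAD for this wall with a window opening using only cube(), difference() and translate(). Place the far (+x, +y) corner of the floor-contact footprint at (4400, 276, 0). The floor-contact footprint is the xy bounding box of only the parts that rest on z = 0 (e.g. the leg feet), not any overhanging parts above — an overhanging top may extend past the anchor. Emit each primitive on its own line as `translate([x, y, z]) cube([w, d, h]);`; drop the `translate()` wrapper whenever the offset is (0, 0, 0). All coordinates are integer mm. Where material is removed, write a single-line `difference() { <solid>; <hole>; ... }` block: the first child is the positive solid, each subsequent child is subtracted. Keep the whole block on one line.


difference() { translate([235, 125, 0]) cube([4165, 151, 2875]); translate([900, 125, 735]) cube([1293, 151, 1639]); }


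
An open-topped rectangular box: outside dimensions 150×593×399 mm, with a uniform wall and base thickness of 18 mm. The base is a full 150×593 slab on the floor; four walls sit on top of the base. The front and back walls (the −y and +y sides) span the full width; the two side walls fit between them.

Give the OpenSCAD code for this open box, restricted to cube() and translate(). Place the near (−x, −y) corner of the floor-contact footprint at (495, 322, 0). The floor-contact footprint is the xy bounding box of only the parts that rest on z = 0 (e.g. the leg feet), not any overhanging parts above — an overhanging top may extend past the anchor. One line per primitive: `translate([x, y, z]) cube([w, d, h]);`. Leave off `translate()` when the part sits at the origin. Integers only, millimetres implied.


translate([495, 322, 0]) cube([150, 593, 18]);
translate([495, 322, 18]) cube([150, 18, 381]);
translate([495, 897, 18]) cube([150, 18, 381]);
translate([495, 340, 18]) cube([18, 557, 381]);
translate([627, 340, 18]) cube([18, 557, 381]);


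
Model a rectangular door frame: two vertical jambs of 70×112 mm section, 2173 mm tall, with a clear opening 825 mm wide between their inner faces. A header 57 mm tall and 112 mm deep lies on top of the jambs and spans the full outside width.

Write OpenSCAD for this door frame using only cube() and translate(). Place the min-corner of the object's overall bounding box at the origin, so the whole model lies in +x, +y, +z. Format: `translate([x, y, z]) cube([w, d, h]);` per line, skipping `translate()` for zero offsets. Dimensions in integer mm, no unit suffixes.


cube([70, 112, 2173]);
translate([895, 0, 0]) cube([70, 112, 2173]);
translate([0, 0, 2173]) cube([965, 112, 57]);


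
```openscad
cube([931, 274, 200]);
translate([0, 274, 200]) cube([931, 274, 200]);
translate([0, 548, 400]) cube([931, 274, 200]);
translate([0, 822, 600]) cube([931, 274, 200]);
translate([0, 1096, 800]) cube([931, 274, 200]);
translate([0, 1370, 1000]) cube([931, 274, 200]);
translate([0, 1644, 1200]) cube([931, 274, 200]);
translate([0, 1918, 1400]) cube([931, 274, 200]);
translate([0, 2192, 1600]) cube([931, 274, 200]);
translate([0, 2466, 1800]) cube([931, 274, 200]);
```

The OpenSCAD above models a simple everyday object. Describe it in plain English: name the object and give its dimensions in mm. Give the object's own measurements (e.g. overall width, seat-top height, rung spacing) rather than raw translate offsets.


A straight staircase of 10 solid steps. Each step is 931 mm wide (x), 274 mm deep (y, the going) and 200 mm tall (the rise). The first step rests on the floor; each subsequent step sits one going further in +y and one rise higher in +z, directly behind and above the previous step with no overlap.


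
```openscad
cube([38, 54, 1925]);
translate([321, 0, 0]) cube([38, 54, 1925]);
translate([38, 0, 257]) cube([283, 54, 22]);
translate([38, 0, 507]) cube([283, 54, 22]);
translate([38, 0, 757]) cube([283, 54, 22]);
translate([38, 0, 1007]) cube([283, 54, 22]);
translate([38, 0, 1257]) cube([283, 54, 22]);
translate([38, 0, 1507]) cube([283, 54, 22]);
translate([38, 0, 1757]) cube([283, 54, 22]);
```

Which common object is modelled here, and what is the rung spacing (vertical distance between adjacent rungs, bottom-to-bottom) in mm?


A ladder. The rung spacing is 250 mm.

Two tall 38×54 posts with 7 short bars between them — a ladder. Adjacent rungs sit at z = 257 and z = 507, so the spacing is 507 − 257 = 250 mm.


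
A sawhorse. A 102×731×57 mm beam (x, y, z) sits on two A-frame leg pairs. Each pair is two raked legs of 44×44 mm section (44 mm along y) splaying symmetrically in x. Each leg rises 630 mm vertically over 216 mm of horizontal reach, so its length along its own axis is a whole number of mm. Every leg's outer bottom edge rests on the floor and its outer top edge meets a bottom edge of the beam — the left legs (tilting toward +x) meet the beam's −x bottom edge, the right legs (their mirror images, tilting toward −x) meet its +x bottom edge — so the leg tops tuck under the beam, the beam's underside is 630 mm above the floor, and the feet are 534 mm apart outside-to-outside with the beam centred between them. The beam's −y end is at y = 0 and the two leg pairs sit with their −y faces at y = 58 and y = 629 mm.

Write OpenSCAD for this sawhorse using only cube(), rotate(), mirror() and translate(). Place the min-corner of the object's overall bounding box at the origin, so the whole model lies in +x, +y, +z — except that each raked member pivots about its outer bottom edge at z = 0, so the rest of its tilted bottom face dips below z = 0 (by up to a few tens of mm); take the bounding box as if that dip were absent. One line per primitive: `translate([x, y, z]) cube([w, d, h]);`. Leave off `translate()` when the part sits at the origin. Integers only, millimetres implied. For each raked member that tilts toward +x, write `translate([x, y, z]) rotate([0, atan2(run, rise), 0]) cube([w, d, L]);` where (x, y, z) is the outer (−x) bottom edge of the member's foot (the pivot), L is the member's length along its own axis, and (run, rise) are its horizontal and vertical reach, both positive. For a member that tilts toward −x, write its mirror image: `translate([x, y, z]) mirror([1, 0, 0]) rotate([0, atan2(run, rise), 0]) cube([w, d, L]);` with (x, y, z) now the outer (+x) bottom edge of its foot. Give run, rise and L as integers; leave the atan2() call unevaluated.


translate([216, 0, 630]) cube([102, 731, 57]);
translate([0, 58, 0]) rotate([0, atan2(216, 630), 0]) cube([44, 44, 666]);
translate([534, 58, 0]) mirror([1, 0, 0]) rotate([0, atan2(216, 630), 0]) cube([44, 44, 666]);
translate([0, 629, 0]) rotate([0, atan2(216, 630), 0]) cube([44, 44, 666]);
translate([534, 629, 0]) mirror([1, 0, 0]) rotate([0, atan2(216, 630), 0]) cube([44, 44, 666]);


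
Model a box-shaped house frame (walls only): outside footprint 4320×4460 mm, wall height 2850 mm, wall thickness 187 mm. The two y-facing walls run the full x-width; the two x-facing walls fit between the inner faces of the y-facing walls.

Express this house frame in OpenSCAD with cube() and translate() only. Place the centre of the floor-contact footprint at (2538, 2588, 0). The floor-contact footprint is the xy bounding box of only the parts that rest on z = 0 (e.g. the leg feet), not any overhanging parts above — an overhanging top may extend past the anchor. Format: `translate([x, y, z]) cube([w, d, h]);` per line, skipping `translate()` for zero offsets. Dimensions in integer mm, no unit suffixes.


translate([378, 358, 0]) cube([4320, 187, 2850]);
translate([378, 4631, 0]) cube([4320, 187, 2850]);
translate([378, 545, 0]) cube([187, 4086, 2850]);
translate([4511, 545, 0]) cube([187, 4086, 2850]);


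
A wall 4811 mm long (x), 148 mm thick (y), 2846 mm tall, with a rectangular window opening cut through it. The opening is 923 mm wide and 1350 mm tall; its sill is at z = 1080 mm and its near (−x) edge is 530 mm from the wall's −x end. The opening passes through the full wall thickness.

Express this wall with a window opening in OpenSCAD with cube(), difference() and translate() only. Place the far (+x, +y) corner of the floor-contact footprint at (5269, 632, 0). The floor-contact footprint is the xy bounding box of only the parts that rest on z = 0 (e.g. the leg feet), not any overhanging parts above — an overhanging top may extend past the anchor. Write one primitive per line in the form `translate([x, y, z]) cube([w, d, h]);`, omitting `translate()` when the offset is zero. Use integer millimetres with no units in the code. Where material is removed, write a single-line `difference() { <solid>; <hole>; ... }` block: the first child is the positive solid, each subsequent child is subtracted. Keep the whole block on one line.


difference() { translate([458, 484, 0]) cube([4811, 148, 2846]); translate([988, 484, 1080]) cube([923, 148, 1350]); }
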